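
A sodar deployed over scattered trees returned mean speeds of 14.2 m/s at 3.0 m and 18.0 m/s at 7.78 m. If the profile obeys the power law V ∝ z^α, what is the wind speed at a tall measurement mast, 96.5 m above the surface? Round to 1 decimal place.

First find α: α = ln(V₂/V₁)/ln(z₂/z₁) = ln(18.0/14.2)/ln(7.78/3.0) = 0.23713/0.95294 = 0.2488
Extrapolate from 7.78 m to 96.5 m: V₃ = 18.0 × (96.5/7.78)^0.2488 = 18.0 × 1.8712 = 33.6814 m/s

33.7 m/s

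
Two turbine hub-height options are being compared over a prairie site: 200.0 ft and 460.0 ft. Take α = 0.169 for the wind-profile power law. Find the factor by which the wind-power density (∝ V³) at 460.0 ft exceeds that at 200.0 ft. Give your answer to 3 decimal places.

Speed ratio: V_B/V_A = (z_B/z_A)^α = (460.0/200.0)^0.169 = (2.3000)^0.169 = 1.15115
Power-density ratio: P_B/P_A = (V_B/V_A)³ = (1.15115)³ = 1.52544

1.525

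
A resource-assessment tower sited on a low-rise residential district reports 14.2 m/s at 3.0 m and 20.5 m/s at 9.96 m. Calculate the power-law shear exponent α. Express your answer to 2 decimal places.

α ≈ 0.31

Power law: V₂/V₁ = (z₂/z₁)^α ⇒ α = ln(V₂/V₁) / ln(z₂/z₁)
α = ln(20.5/14.2) / ln(9.96/3.0) = ln(1.4437) / ln(3.3200)
  = 0.36718 / 1.19996 = 0.30599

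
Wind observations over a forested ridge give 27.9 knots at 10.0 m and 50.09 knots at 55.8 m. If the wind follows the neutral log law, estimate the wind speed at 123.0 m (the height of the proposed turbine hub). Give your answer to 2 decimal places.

Log law: V ∝ ln(z/z₀). From the pair, with r = V₁/V₂ = 0.55700,
ln z₀ = (ln z₁ − r·ln z₂)/(1 − r) = (2.3026 − 0.55700×4.0218)/0.44300 = 0.1410 → z₀ = 1.151 m
V₃ = V₁ · ln(z₃/z₀)/ln(z₁/z₀) = 27.9 × 4.6712/2.1616 = 60.2920 knots

60.29 knots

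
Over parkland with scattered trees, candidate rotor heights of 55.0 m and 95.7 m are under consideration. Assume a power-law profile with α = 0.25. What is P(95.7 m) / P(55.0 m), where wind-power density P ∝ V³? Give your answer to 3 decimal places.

1.515

Speed ratio: V_B/V_A = (z_B/z_A)^α = (95.7/55.0)^0.25 = (1.7400)^0.25 = 1.14852
Power-density ratio: P_B/P_A = (V_B/V_A)³ = (1.14852)³ = 1.51500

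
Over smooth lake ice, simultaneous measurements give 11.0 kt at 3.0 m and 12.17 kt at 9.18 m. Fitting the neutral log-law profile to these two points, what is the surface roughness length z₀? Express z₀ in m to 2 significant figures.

z₀ ≈ 0.000081 m

Log law: V(z) ∝ ln(z/z₀). With r = V₁/V₂ = 11.0/12.17 = 0.90386,
r · ln(z₂/z₀) = ln(z₁/z₀) ⇒ ln z₀ = (ln z₁ − r·ln z₂)/(1 − r)
ln z₀ = (1.09861 − 0.90386×2.21703) / 0.09614 = -9.4164
z₀ = exp(-9.4164) = 0.00008138 m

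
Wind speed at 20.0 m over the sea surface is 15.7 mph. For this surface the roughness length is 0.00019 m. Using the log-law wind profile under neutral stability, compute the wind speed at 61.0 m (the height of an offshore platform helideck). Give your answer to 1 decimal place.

17.2 mph

Log law: V(z) ∝ ln(z/z₀), so V₂/V₁ = ln(z₂/z₀) / ln(z₁/z₀).
ln(61.0/0.00019) = 12.6794, ln(20.0/0.00019) = 11.5642
V₂ = 15.7 × 12.6794/11.5642 = 15.7 × 1.0964 = 17.2140 mph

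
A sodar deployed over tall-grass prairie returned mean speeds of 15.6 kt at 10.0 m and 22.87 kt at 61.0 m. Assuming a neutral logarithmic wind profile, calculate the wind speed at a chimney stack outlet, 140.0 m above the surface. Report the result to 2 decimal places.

Log law: V ∝ ln(z/z₀). From the pair, with r = V₁/V₂ = 0.68212,
ln z₀ = (ln z₁ − r·ln z₂)/(1 − r) = (2.3026 − 0.68212×4.1109)/0.31788 = -1.5776 → z₀ = 0.2065 m
V₃ = V₁ · ln(z₃/z₀)/ln(z₁/z₀) = 15.6 × 6.5193/3.8802 = 26.2100 kt

26.21 kt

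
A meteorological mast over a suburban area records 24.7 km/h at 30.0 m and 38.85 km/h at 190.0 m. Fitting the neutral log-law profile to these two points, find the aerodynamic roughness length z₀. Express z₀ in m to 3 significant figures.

Log law: V(z) ∝ ln(z/z₀). With r = V₁/V₂ = 24.7/38.85 = 0.63578,
r · ln(z₂/z₀) = ln(z₁/z₀) ⇒ ln z₀ = (ln z₁ − r·ln z₂)/(1 − r)
ln z₀ = (3.40120 − 0.63578×5.24702) / 0.36422 = 0.1792
z₀ = exp(0.1792) = 1.196 m

z₀ ≈ 1.20 m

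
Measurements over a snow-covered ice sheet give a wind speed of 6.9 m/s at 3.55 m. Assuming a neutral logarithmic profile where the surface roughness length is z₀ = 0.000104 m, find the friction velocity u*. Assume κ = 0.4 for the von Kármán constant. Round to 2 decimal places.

u* ≈ 0.26 m/s

Log law: V(z) = (u*/κ) · ln(z/z₀) ⇒ u* = κ · V / ln(z/z₀)
u* = 0.4 × 6.9 / ln(3.55/0.000104) = 0.4 × 6.9 / 10.4381
   = 2.7600 / 10.4381 = 0.2644 m/s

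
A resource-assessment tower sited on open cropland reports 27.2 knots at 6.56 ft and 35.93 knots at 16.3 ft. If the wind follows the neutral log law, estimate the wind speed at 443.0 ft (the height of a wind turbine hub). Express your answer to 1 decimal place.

Log law: V ∝ ln(z/z₀). From the pair, with r = V₁/V₂ = 0.75703,
ln z₀ = (ln z₁ − r·ln z₂)/(1 − r) = (1.8810 − 0.75703×2.7912)/0.24297 = -0.9548 → z₀ = 0.3849 ft
V₃ = V₁ · ln(z₃/z₀)/ln(z₁/z₀) = 27.2 × 7.0484/2.8358 = 67.6052 knots

67.6 knots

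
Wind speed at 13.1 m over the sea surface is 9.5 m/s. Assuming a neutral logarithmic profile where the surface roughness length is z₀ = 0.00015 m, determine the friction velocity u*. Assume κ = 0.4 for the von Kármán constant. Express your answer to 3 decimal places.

u* ≈ 0.334 m/s

Log law: V(z) = (u*/κ) · ln(z/z₀) ⇒ u* = κ · V / ln(z/z₀)
u* = 0.4 × 9.5 / ln(13.1/0.00015) = 0.4 × 9.5 / 11.3775
   = 3.8000 / 11.3775 = 0.3340 m/s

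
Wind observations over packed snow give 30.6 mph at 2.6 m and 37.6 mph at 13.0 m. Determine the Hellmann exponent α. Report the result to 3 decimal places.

Power law: V₂/V₁ = (z₂/z₁)^α ⇒ α = ln(V₂/V₁) / ln(z₂/z₁)
α = ln(37.6/30.6) / ln(13.0/2.6) = ln(1.2288) / ln(5.0000)
  = 0.20600 / 1.60944 = 0.12800

α ≈ 0.128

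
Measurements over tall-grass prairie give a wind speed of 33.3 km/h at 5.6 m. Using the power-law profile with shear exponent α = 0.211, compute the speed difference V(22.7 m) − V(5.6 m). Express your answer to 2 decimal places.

11.44 km/h

Power law: V₂ = V₁ · (z₂/z₁)^α = 33.3 × (4.0536)^0.211 = 44.7402 km/h
ΔV = 44.7402 − 33.3 = 11.4402 km/h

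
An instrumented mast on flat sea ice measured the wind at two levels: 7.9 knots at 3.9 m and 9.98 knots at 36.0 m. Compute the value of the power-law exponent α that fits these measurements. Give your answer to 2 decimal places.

Power law: V₂/V₁ = (z₂/z₁)^α ⇒ α = ln(V₂/V₁) / ln(z₂/z₁)
α = ln(9.98/7.9) / ln(36.0/3.9) = ln(1.2633) / ln(9.2308)
  = 0.23372 / 2.22254 = 0.10516

α ≈ 0.11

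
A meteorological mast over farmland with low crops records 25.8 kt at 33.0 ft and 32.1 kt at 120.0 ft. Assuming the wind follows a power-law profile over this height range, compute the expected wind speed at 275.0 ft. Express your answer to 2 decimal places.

36.94 kt

First find α: α = ln(V₂/V₁)/ln(z₂/z₁) = ln(32.1/25.8)/ln(120.0/33.0) = 0.21848/1.29098 = 0.1692
Extrapolate from 120.0 ft to 275.0 ft: V₃ = 32.1 × (275.0/120.0)^0.1692 = 32.1 × 1.1507 = 36.9365 kt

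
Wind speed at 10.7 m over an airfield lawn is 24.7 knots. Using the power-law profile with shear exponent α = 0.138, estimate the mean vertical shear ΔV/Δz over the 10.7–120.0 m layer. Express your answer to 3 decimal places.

0.089 knots/m

Power law: V₂ = V₁ · (z₂/z₁)^α = 24.7 × (11.2150)^0.138 = 34.4801 knots
ΔV/Δz = (34.4801 − 24.7)/(120.0 − 10.7) = 9.7801/109.3000 = 0.08948 knots/m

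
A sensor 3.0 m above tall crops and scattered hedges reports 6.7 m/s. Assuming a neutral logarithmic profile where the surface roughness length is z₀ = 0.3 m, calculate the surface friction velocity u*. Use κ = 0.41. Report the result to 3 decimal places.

u* ≈ 1.193 m/s

Log law: V(z) = (u*/κ) · ln(z/z₀) ⇒ u* = κ · V / ln(z/z₀)
u* = 0.41 × 6.7 / ln(3.0/0.3) = 0.41 × 6.7 / 2.3026
   = 2.7470 / 2.3026 = 1.1930 m/s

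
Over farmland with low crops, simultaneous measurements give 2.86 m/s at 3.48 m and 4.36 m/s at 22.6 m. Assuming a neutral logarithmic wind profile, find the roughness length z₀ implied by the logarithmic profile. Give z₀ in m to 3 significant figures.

z₀ ≈ 0.0983 m

Log law: V(z) ∝ ln(z/z₀). With r = V₁/V₂ = 2.86/4.36 = 0.65596,
r · ln(z₂/z₀) = ln(z₁/z₀) ⇒ ln z₀ = (ln z₁ − r·ln z₂)/(1 − r)
ln z₀ = (1.24703 − 0.65596×3.11795) / 0.34404 = -2.3202
z₀ = exp(-2.3202) = 0.09826 m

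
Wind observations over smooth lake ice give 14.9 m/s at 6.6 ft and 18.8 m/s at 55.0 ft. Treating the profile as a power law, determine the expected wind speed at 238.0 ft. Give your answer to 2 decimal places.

First find α: α = ln(V₂/V₁)/ln(z₂/z₁) = ln(18.8/14.9)/ln(55.0/6.6) = 0.23250/2.12026 = 0.1097
Extrapolate from 55.0 ft to 238.0 ft: V₃ = 18.8 × (238.0/55.0)^0.1097 = 18.8 × 1.1743 = 22.0761 m/s

22.08 m/s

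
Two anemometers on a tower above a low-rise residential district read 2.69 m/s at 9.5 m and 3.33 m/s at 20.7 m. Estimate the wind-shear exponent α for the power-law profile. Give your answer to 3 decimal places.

α ≈ 0.274

Power law: V₂/V₁ = (z₂/z₁)^α ⇒ α = ln(V₂/V₁) / ln(z₂/z₁)
α = ln(3.33/2.69) / ln(20.7/9.5) = ln(1.2379) / ln(2.1789)
  = 0.21343 / 0.77884 = 0.27404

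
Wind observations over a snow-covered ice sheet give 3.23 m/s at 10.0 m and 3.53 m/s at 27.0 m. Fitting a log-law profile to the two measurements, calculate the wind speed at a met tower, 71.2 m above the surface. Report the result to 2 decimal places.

Log law: V ∝ ln(z/z₀). From the pair, with r = V₁/V₂ = 0.91501,
ln z₀ = (ln z₁ − r·ln z₂)/(1 − r) = (2.3026 − 0.91501×3.2958)/0.08499 = -8.3914 → z₀ = 0.0002268 m
V₃ = V₁ · ln(z₃/z₀)/ln(z₁/z₀) = 3.23 × 12.6569/10.6940 = 3.8229 m/s

3.82 m/s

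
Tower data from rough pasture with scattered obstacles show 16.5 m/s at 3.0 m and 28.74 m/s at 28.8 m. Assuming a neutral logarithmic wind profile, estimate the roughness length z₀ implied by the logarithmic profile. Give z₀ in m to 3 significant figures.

Log law: V(z) ∝ ln(z/z₀). With r = V₁/V₂ = 16.5/28.74 = 0.57411,
r · ln(z₂/z₀) = ln(z₁/z₀) ⇒ ln z₀ = (ln z₁ − r·ln z₂)/(1 − r)
ln z₀ = (1.09861 − 0.57411×3.36038) / 0.42589 = -1.9503
z₀ = exp(-1.9503) = 0.1422 m

z₀ ≈ 0.142 m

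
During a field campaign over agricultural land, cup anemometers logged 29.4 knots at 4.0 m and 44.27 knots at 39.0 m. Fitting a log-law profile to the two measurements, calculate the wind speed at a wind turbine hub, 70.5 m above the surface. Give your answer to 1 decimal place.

48.1 knots

Log law: V ∝ ln(z/z₀). From the pair, with r = V₁/V₂ = 0.66411,
ln z₀ = (ln z₁ − r·ln z₂)/(1 − r) = (1.3863 − 0.66411×3.6636)/0.33589 = -3.1162 → z₀ = 0.04433 m
V₃ = V₁ · ln(z₃/z₀)/ln(z₁/z₀) = 29.4 × 7.3718/4.5025 = 48.1359 knots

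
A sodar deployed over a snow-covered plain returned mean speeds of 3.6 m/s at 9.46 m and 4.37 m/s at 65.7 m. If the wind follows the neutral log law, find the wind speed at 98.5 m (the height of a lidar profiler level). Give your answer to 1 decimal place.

Log law: V ∝ ln(z/z₀). From the pair, with r = V₁/V₂ = 0.82380,
ln z₀ = (ln z₁ − r·ln z₂)/(1 − r) = (2.2471 − 0.82380×4.1851)/0.17620 = -6.8138 → z₀ = 0.001098 m
V₃ = V₁ · ln(z₃/z₀)/ln(z₁/z₀) = 3.6 × 11.4039/9.0609 = 4.5309 m/s

4.5 m/s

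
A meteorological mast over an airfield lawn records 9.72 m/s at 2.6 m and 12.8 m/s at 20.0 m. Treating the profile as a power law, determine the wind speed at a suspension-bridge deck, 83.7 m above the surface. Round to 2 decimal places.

First find α: α = ln(V₂/V₁)/ln(z₂/z₁) = ln(12.8/9.72)/ln(20.0/2.6) = 0.27526/2.04022 = 0.1349
Extrapolate from 20.0 m to 83.7 m: V₃ = 12.8 × (83.7/20.0)^0.1349 = 12.8 × 1.2130 = 15.5270 m/s

15.53 m/s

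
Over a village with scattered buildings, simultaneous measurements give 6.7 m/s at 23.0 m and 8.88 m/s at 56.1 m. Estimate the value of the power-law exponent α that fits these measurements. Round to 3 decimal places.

Power law: V₂/V₁ = (z₂/z₁)^α ⇒ α = ln(V₂/V₁) / ln(z₂/z₁)
α = ln(8.88/6.7) / ln(56.1/23.0) = ln(1.3254) / ln(2.4391)
  = 0.28169 / 0.89164 = 0.31593

α ≈ 0.316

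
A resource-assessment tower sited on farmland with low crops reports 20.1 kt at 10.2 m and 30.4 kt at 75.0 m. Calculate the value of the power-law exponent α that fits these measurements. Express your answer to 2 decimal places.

α ≈ 0.21

Power law: V₂/V₁ = (z₂/z₁)^α ⇒ α = ln(V₂/V₁) / ln(z₂/z₁)
α = ln(30.4/20.1) / ln(75.0/10.2) = ln(1.5124) / ln(7.3529)
  = 0.41372 / 1.99510 = 0.20737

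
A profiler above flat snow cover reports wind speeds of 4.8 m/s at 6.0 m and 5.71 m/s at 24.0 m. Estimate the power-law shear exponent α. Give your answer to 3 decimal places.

Power law: V₂/V₁ = (z₂/z₁)^α ⇒ α = ln(V₂/V₁) / ln(z₂/z₁)
α = ln(5.71/4.8) / ln(24.0/6.0) = ln(1.1896) / ln(4.0000)
  = 0.17360 / 1.38629 = 0.12523

α ≈ 0.125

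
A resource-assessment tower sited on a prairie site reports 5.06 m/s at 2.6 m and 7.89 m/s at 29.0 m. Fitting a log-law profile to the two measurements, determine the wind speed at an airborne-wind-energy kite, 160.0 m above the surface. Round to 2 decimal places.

9.89 m/s

Log law: V ∝ ln(z/z₀). From the pair, with r = V₁/V₂ = 0.64132,
ln z₀ = (ln z₁ − r·ln z₂)/(1 − r) = (0.9555 − 0.64132×3.3673)/0.35868 = -3.3567 → z₀ = 0.03485 m
V₃ = V₁ · ln(z₃/z₀)/ln(z₁/z₀) = 5.06 × 8.4319/4.3122 = 9.8940 m/s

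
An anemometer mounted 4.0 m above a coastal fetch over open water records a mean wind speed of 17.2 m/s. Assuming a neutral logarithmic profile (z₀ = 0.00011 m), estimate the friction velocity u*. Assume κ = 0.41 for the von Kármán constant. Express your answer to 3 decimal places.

Log law: V(z) = (u*/κ) · ln(z/z₀) ⇒ u* = κ · V / ln(z/z₀)
u* = 0.41 × 17.2 / ln(4.0/0.00011) = 0.41 × 17.2 / 10.5013
   = 7.0520 / 10.5013 = 0.6715 m/s

u* ≈ 0.672 m/s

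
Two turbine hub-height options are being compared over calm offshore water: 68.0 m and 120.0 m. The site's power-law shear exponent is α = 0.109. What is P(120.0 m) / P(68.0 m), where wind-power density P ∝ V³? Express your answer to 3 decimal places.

Speed ratio: V_B/V_A = (z_B/z_A)^α = (120.0/68.0)^0.109 = (1.7647)^0.109 = 1.06387
Power-density ratio: P_B/P_A = (V_B/V_A)³ = (1.06387)³ = 1.20410

1.204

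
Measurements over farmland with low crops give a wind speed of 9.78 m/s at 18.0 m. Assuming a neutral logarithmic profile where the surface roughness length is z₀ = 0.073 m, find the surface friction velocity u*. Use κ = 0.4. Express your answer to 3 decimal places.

Log law: V(z) = (u*/κ) · ln(z/z₀) ⇒ u* = κ · V / ln(z/z₀)
u* = 0.4 × 9.78 / ln(18.0/0.073) = 0.4 × 9.78 / 5.5077
   = 3.9120 / 5.5077 = 0.7103 m/s

u* ≈ 0.710 m/s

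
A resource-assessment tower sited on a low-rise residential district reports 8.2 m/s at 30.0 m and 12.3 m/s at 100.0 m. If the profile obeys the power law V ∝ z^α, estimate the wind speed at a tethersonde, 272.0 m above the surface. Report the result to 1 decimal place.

First find α: α = ln(V₂/V₁)/ln(z₂/z₁) = ln(12.3/8.2)/ln(100.0/30.0) = 0.40547/1.20397 = 0.3368
Extrapolate from 100.0 m to 272.0 m: V₃ = 12.3 × (272.0/100.0)^0.3368 = 12.3 × 1.4007 = 17.2288 m/s

17.2 m/s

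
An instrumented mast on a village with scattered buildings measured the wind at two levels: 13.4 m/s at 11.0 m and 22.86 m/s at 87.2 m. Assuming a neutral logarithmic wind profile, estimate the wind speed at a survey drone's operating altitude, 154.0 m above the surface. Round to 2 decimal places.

Log law: V ∝ ln(z/z₀). From the pair, with r = V₁/V₂ = 0.58618,
ln z₀ = (ln z₁ − r·ln z₂)/(1 − r) = (2.3979 − 0.58618×4.4682)/0.41382 = -0.5347 → z₀ = 0.5859 m
V₃ = V₁ · ln(z₃/z₀)/ln(z₁/z₀) = 13.4 × 5.5716/2.9326 = 25.4588 m/s

25.46 m/s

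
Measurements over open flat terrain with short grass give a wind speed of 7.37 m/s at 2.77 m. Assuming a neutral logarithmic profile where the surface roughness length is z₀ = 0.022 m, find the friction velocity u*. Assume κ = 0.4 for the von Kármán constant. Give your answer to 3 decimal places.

Log law: V(z) = (u*/κ) · ln(z/z₀) ⇒ u* = κ · V / ln(z/z₀)
u* = 0.4 × 7.37 / ln(2.77/0.022) = 0.4 × 7.37 / 4.8356
   = 2.9480 / 4.8356 = 0.6097 m/s

u* ≈ 0.610 m/s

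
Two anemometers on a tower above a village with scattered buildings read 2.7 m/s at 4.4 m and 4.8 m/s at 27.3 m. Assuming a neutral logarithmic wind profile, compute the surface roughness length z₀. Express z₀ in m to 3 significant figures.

Log law: V(z) ∝ ln(z/z₀). With r = V₁/V₂ = 2.7/4.8 = 0.56250,
r · ln(z₂/z₀) = ln(z₁/z₀) ⇒ ln z₀ = (ln z₁ − r·ln z₂)/(1 − r)
ln z₀ = (1.48160 − 0.56250×3.30689) / 0.43750 = -0.8652
z₀ = exp(-0.8652) = 0.4210 m

z₀ ≈ 0.421 m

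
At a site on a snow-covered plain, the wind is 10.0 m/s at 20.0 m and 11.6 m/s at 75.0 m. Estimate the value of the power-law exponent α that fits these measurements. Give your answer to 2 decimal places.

α ≈ 0.11

Power law: V₂/V₁ = (z₂/z₁)^α ⇒ α = ln(V₂/V₁) / ln(z₂/z₁)
α = ln(11.6/10.0) / ln(75.0/20.0) = ln(1.1600) / ln(3.7500)
  = 0.14842 / 1.32176 = 0.11229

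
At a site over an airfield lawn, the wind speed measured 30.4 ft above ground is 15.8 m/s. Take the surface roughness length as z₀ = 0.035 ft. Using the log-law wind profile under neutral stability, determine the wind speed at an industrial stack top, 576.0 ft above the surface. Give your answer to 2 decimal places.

Log law: V(z) ∝ ln(z/z₀), so V₂/V₁ = ln(z₂/z₀) / ln(z₁/z₀).
ln(576.0/0.035) = 9.7085, ln(30.4/0.035) = 6.7668
V₂ = 15.8 × 9.7085/6.7668 = 15.8 × 1.4347 = 22.6685 m/s

22.67 m/s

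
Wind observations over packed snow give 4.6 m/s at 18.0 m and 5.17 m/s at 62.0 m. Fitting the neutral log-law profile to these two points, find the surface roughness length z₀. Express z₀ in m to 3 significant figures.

z₀ ≈ 0.000833 m

Log law: V(z) ∝ ln(z/z₀). With r = V₁/V₂ = 4.6/5.17 = 0.88975,
r · ln(z₂/z₀) = ln(z₁/z₀) ⇒ ln z₀ = (ln z₁ − r·ln z₂)/(1 − r)
ln z₀ = (2.89037 − 0.88975×4.12713) / 0.11025 = -7.0905
z₀ = exp(-7.0905) = 0.0008330 m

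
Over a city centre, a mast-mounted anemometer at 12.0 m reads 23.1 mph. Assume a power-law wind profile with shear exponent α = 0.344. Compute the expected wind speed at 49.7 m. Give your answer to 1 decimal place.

37.7 mph

Power-law profile: V₂ = V₁ · (z₂/z₁)^α
V₂ = 23.1 × (49.7/12.0)^0.344 = 23.1 × (4.1417)^0.344
    = 23.1 × 1.6305 = 37.6635 mph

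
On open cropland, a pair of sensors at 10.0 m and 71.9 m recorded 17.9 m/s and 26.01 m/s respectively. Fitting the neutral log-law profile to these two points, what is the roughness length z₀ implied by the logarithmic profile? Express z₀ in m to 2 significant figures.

z₀ ≈ 0.13 m

Log law: V(z) ∝ ln(z/z₀). With r = V₁/V₂ = 17.9/26.01 = 0.68820,
r · ln(z₂/z₀) = ln(z₁/z₀) ⇒ ln z₀ = (ln z₁ − r·ln z₂)/(1 − r)
ln z₀ = (2.30259 − 0.68820×4.27528) / 0.31180 = -2.0514
z₀ = exp(-2.0514) = 0.1285 m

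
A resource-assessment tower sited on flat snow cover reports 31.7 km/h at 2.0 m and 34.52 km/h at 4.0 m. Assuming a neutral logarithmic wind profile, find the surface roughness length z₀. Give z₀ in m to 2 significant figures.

z₀ ≈ 0.00083 m

Log law: V(z) ∝ ln(z/z₀). With r = V₁/V₂ = 31.7/34.52 = 0.91831,
r · ln(z₂/z₀) = ln(z₁/z₀) ⇒ ln z₀ = (ln z₁ − r·ln z₂)/(1 − r)
ln z₀ = (0.69315 − 0.91831×1.38629) / 0.08169 = -7.0986
z₀ = exp(-7.0986) = 0.0008262 m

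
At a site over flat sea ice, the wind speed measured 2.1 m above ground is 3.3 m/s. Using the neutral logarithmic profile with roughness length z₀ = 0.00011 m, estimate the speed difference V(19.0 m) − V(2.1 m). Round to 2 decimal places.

Log law: V₂ = V₁ · ln(z₂/z₀)/ln(z₁/z₀) = 3.3 × 12.0595/9.8570 = 4.0374 m/s
ΔV = 4.0374 − 3.3 = 0.7374 m/s

0.74 m/s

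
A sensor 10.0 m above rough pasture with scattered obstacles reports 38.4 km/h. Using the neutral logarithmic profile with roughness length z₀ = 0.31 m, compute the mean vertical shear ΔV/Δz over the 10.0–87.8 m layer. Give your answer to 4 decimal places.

0.3087 km/h/m

Log law: V₂ = V₁ · ln(z₂/z₀)/ln(z₁/z₀) = 38.4 × 5.6462/3.4738 = 62.4152 km/h
ΔV/Δz = (62.4152 − 38.4)/(87.8 − 10.0) = 24.0152/77.8000 = 0.30868 km/h/m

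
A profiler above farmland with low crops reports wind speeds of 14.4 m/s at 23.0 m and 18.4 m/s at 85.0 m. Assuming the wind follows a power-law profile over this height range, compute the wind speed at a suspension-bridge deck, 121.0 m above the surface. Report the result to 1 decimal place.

19.7 m/s

First find α: α = ln(V₂/V₁)/ln(z₂/z₁) = ln(18.4/14.4)/ln(85.0/23.0) = 0.24512/1.30716 = 0.1875
Extrapolate from 85.0 m to 121.0 m: V₃ = 18.4 × (121.0/85.0)^0.1875 = 18.4 × 1.0685 = 19.6597 m/s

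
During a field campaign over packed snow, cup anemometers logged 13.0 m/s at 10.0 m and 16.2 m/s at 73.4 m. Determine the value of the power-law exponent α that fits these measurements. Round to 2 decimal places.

α ≈ 0.11

Power law: V₂/V₁ = (z₂/z₁)^α ⇒ α = ln(V₂/V₁) / ln(z₂/z₁)
α = ln(16.2/13.0) / ln(73.4/10.0) = ln(1.2462) / ln(7.3400)
  = 0.22006 / 1.99334 = 0.11040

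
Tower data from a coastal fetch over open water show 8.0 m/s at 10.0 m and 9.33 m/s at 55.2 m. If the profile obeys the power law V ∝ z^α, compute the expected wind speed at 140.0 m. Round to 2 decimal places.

First find α: α = ln(V₂/V₁)/ln(z₂/z₁) = ln(9.33/8.0)/ln(55.2/10.0) = 0.15379/1.70838 = 0.0900
Extrapolate from 55.2 m to 140.0 m: V₃ = 9.33 × (140.0/55.2)^0.0900 = 9.33 × 1.0874 = 10.1454 m/s

10.15 m/s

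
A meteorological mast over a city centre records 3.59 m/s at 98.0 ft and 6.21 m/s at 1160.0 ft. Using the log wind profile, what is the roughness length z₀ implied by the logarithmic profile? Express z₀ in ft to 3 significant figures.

z₀ ≈ 3.32 ft

Log law: V(z) ∝ ln(z/z₀). With r = V₁/V₂ = 3.59/6.21 = 0.57810,
r · ln(z₂/z₀) = ln(z₁/z₀) ⇒ ln z₀ = (ln z₁ − r·ln z₂)/(1 − r)
ln z₀ = (4.58497 − 0.57810×7.05618) / 0.42190 = 1.1988
z₀ = exp(1.1988) = 3.316 ft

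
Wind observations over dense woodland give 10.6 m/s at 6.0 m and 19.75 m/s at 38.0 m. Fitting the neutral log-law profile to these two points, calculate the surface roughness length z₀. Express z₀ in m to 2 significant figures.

z₀ ≈ 0.71 m

Log law: V(z) ∝ ln(z/z₀). With r = V₁/V₂ = 10.6/19.75 = 0.53671,
r · ln(z₂/z₀) = ln(z₁/z₀) ⇒ ln z₀ = (ln z₁ − r·ln z₂)/(1 − r)
ln z₀ = (1.79176 − 0.53671×3.63759) / 0.46329 = -0.3466
z₀ = exp(-0.3466) = 0.7071 m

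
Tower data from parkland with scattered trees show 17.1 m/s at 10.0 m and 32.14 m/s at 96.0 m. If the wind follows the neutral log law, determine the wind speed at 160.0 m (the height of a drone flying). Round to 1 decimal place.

Log law: V ∝ ln(z/z₀). From the pair, with r = V₁/V₂ = 0.53205,
ln z₀ = (ln z₁ − r·ln z₂)/(1 − r) = (2.3026 − 0.53205×4.5643)/0.46795 = -0.2690 → z₀ = 0.7642 m
V₃ = V₁ · ln(z₃/z₀)/ln(z₁/z₀) = 17.1 × 5.3441/2.5716 = 35.5368 m/s

35.5 m/s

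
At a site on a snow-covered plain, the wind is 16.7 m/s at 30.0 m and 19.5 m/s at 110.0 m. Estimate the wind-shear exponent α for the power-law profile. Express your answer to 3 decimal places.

α ≈ 0.119

Power law: V₂/V₁ = (z₂/z₁)^α ⇒ α = ln(V₂/V₁) / ln(z₂/z₁)
α = ln(19.5/16.7) / ln(110.0/30.0) = ln(1.1677) / ln(3.6667)
  = 0.15501 / 1.29928 = 0.11930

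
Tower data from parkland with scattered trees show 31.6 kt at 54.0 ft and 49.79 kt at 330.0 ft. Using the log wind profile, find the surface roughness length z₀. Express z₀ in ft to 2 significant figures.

Log law: V(z) ∝ ln(z/z₀). With r = V₁/V₂ = 31.6/49.79 = 0.63467,
r · ln(z₂/z₀) = ln(z₁/z₀) ⇒ ln z₀ = (ln z₁ − r·ln z₂)/(1 − r)
ln z₀ = (3.98898 − 0.63467×5.79909) / 0.36533 = 0.8444
z₀ = exp(0.8444) = 2.327 ft

z₀ ≈ 2.3 ft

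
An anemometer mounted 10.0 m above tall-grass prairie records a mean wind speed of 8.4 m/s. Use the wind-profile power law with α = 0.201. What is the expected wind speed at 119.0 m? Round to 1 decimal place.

13.8 m/s

Power-law profile: V₂ = V₁ · (z₂/z₁)^α
V₂ = 8.4 × (119.0/10.0)^0.201 = 8.4 × (11.9000)^0.201
    = 8.4 × 1.6451 = 13.8186 m/s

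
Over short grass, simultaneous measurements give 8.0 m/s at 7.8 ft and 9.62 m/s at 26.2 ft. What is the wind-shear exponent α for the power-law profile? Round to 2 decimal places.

Power law: V₂/V₁ = (z₂/z₁)^α ⇒ α = ln(V₂/V₁) / ln(z₂/z₁)
α = ln(9.62/8.0) / ln(26.2/7.8) = ln(1.2025) / ln(3.3590)
  = 0.18440 / 1.21164 = 0.15219

α ≈ 0.15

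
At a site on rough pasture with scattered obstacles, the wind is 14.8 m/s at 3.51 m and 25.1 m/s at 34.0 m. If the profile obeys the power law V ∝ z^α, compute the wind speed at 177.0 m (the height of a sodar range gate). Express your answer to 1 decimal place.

36.8 m/s

First find α: α = ln(V₂/V₁)/ln(z₂/z₁) = ln(25.1/14.8)/ln(34.0/3.51) = 0.52824/2.27074 = 0.2326
Extrapolate from 34.0 m to 177.0 m: V₃ = 25.1 × (177.0/34.0)^0.2326 = 25.1 × 1.4678 = 36.8427 m/s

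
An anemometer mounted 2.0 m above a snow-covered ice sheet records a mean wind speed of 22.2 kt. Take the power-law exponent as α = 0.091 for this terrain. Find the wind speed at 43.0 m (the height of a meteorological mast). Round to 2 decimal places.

Power-law profile: V₂ = V₁ · (z₂/z₁)^α
V₂ = 22.2 × (43.0/2.0)^0.091 = 22.2 × (21.5000)^0.091
    = 22.2 × 1.3221 = 29.3498 kt

29.35 kt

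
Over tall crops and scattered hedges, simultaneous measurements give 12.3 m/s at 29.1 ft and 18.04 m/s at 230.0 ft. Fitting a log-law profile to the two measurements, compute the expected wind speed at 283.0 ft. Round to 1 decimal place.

18.6 m/s

Log law: V ∝ ln(z/z₀). From the pair, with r = V₁/V₂ = 0.68182,
ln z₀ = (ln z₁ − r·ln z₂)/(1 − r) = (3.3707 − 0.68182×5.4381)/0.31818 = -1.0593 → z₀ = 0.3467 ft
V₃ = V₁ · ln(z₃/z₀)/ln(z₁/z₀) = 12.3 × 6.7047/4.4300 = 18.6158 m/s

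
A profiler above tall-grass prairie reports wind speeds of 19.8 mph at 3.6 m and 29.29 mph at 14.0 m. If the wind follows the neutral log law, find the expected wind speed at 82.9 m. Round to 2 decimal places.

41.72 mph

Log law: V ∝ ln(z/z₀). From the pair, with r = V₁/V₂ = 0.67600,
ln z₀ = (ln z₁ − r·ln z₂)/(1 − r) = (1.2809 − 0.67600×2.6391)/0.32400 = -1.5527 → z₀ = 0.2117 m
V₃ = V₁ · ln(z₃/z₀)/ln(z₁/z₀) = 19.8 × 5.9703/2.8336 = 41.7180 mph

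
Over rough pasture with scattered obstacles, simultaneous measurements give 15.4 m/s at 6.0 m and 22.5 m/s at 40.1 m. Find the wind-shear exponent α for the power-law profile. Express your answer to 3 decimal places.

α ≈ 0.200

Power law: V₂/V₁ = (z₂/z₁)^α ⇒ α = ln(V₂/V₁) / ln(z₂/z₁)
α = ln(22.5/15.4) / ln(40.1/6.0) = ln(1.4610) / ln(6.6833)
  = 0.37915 / 1.89962 = 0.19959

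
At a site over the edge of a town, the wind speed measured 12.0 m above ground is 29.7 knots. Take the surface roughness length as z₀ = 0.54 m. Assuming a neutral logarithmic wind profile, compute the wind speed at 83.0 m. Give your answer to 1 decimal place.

48.2 knots

Log law: V(z) ∝ ln(z/z₀), so V₂/V₁ = ln(z₂/z₀) / ln(z₁/z₀).
ln(83.0/0.54) = 5.0350, ln(12.0/0.54) = 3.1011
V₂ = 29.7 × 5.0350/3.1011 = 29.7 × 1.6236 = 48.2218 knots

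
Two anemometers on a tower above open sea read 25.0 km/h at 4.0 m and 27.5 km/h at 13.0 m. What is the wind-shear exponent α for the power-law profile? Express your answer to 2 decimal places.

Power law: V₂/V₁ = (z₂/z₁)^α ⇒ α = ln(V₂/V₁) / ln(z₂/z₁)
α = ln(27.5/25.0) / ln(13.0/4.0) = ln(1.1000) / ln(3.2500)
  = 0.09531 / 1.17865 = 0.08086

α ≈ 0.08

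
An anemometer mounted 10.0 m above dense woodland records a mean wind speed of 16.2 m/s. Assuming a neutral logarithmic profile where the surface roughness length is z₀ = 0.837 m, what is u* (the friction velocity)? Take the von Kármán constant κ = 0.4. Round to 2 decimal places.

Log law: V(z) = (u*/κ) · ln(z/z₀) ⇒ u* = κ · V / ln(z/z₀)
u* = 0.4 × 16.2 / ln(10.0/0.837) = 0.4 × 16.2 / 2.4805
   = 6.4800 / 2.4805 = 2.6124 m/s

u* ≈ 2.61 m/s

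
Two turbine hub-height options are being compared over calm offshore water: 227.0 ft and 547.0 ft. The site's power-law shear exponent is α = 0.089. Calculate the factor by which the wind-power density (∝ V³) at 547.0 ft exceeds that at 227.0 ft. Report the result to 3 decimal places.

1.265

Speed ratio: V_B/V_A = (z_B/z_A)^α = (547.0/227.0)^0.089 = (2.4097)^0.089 = 1.08142
Power-density ratio: P_B/P_A = (V_B/V_A)³ = (1.08142)³ = 1.26469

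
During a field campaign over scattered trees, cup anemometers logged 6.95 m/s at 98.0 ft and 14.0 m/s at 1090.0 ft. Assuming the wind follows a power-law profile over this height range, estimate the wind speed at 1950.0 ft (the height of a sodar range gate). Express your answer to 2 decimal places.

16.58 m/s

First find α: α = ln(V₂/V₁)/ln(z₂/z₁) = ln(14.0/6.95)/ln(1090.0/98.0) = 0.70032/2.40897 = 0.2907
Extrapolate from 1090.0 ft to 1950.0 ft: V₃ = 14.0 × (1950.0/1090.0)^0.2907 = 14.0 × 1.1842 = 16.5792 m/s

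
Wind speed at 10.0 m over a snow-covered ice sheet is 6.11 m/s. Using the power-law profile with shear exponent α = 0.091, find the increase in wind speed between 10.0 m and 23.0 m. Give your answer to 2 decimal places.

0.48 m/s

Power law: V₂ = V₁ · (z₂/z₁)^α = 6.11 × (2.3000)^0.091 = 6.5911 m/s
ΔV = 6.5911 − 6.11 = 0.4811 m/s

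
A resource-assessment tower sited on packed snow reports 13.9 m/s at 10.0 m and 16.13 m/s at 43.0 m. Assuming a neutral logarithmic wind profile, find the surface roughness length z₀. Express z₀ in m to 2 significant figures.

z₀ ≈ 0.0011 m

Log law: V(z) ∝ ln(z/z₀). With r = V₁/V₂ = 13.9/16.13 = 0.86175,
r · ln(z₂/z₀) = ln(z₁/z₀) ⇒ ln z₀ = (ln z₁ − r·ln z₂)/(1 − r)
ln z₀ = (2.30259 − 0.86175×3.76120) / 0.13825 = -6.7892
z₀ = exp(-6.7892) = 0.001126 m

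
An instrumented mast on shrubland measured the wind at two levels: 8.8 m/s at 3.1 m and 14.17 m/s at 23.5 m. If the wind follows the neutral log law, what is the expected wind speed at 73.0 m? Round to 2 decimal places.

17.17 m/s

Log law: V ∝ ln(z/z₀). From the pair, with r = V₁/V₂ = 0.62103,
ln z₀ = (ln z₁ − r·ln z₂)/(1 − r) = (1.1314 − 0.62103×3.1570)/0.37897 = -2.1880 → z₀ = 0.1121 m
V₃ = V₁ · ln(z₃/z₀)/ln(z₁/z₀) = 8.8 × 6.4785/3.3194 = 17.1749 m/s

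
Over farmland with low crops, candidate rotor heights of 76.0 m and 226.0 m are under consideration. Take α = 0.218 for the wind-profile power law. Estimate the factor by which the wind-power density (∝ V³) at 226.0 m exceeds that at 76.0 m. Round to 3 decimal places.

2.040

Speed ratio: V_B/V_A = (z_B/z_A)^α = (226.0/76.0)^0.218 = (2.9737)^0.218 = 1.26817
Power-density ratio: P_B/P_A = (V_B/V_A)³ = (1.26817)³ = 2.03955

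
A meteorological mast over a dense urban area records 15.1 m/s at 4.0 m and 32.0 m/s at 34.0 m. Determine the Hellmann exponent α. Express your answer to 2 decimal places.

α ≈ 0.35

Power law: V₂/V₁ = (z₂/z₁)^α ⇒ α = ln(V₂/V₁) / ln(z₂/z₁)
α = ln(32.0/15.1) / ln(34.0/4.0) = ln(2.1192) / ln(8.5000)
  = 0.75104 / 2.14007 = 0.35094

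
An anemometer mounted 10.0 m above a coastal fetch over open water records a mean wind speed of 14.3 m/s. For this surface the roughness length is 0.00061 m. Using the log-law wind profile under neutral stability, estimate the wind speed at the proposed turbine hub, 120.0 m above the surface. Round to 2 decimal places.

Log law: V(z) ∝ ln(z/z₀), so V₂/V₁ = ln(z₂/z₀) / ln(z₁/z₀).
ln(120.0/0.00061) = 12.1895, ln(10.0/0.00061) = 9.7046
V₂ = 14.3 × 12.1895/9.7046 = 14.3 × 1.2561 = 17.9616 m/s

17.96 m/s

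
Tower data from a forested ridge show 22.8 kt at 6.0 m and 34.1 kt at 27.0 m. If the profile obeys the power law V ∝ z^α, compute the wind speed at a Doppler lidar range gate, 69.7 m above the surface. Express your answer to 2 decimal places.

First find α: α = ln(V₂/V₁)/ln(z₂/z₁) = ln(34.1/22.8)/ln(27.0/6.0) = 0.40254/1.50408 = 0.2676
Extrapolate from 27.0 m to 69.7 m: V₃ = 34.1 × (69.7/27.0)^0.2676 = 34.1 × 1.2889 = 43.9524 kt

43.95 kt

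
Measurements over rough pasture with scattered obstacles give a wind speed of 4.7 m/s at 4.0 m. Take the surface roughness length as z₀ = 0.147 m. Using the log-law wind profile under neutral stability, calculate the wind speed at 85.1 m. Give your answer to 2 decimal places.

9.05 m/s

Log law: V(z) ∝ ln(z/z₀), so V₂/V₁ = ln(z₂/z₀) / ln(z₁/z₀).
ln(85.1/0.147) = 6.3611, ln(4.0/0.147) = 3.3036
V₂ = 4.7 × 6.3611/3.3036 = 4.7 × 1.9255 = 9.0499 m/s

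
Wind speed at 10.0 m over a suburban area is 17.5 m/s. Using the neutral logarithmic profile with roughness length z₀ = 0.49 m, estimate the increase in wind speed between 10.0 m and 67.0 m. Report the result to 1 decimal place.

Log law: V₂ = V₁ · ln(z₂/z₀)/ln(z₁/z₀) = 17.5 × 4.9180/3.0159 = 28.5370 m/s
ΔV = 28.5370 − 17.5 = 11.0370 m/s

11.0 m/s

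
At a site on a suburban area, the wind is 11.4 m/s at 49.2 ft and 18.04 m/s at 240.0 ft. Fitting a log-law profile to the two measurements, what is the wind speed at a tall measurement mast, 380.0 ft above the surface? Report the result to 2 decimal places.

19.97 m/s

Log law: V ∝ ln(z/z₀). From the pair, with r = V₁/V₂ = 0.63193,
ln z₀ = (ln z₁ − r·ln z₂)/(1 − r) = (3.8959 − 0.63193×5.4806)/0.36807 = 1.1751 → z₀ = 3.238 ft
V₃ = V₁ · ln(z₃/z₀)/ln(z₁/z₀) = 11.4 × 4.7651/2.7208 = 19.9654 m/s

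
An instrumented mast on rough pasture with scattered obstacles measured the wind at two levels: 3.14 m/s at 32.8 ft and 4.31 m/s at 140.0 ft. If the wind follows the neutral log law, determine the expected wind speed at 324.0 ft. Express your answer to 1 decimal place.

5.0 m/s

Log law: V ∝ ln(z/z₀). From the pair, with r = V₁/V₂ = 0.72854,
ln z₀ = (ln z₁ − r·ln z₂)/(1 − r) = (3.4904 − 0.72854×4.9416)/0.27146 = -0.4043 → z₀ = 0.6675 ft
V₃ = V₁ · ln(z₃/z₀)/ln(z₁/z₀) = 3.14 × 6.1850/3.8947 = 4.9865 m/s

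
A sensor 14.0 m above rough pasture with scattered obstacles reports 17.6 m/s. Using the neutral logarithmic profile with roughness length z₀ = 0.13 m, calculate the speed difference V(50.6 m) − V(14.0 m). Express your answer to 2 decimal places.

4.83 m/s

Log law: V₂ = V₁ · ln(z₂/z₀)/ln(z₁/z₀) = 17.6 × 5.9642/4.6793 = 22.4328 m/s
ΔV = 22.4328 − 17.6 = 4.8328 m/s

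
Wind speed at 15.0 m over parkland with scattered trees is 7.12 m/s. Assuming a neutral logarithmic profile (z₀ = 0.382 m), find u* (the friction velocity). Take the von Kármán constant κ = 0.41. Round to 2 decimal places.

Log law: V(z) = (u*/κ) · ln(z/z₀) ⇒ u* = κ · V / ln(z/z₀)
u* = 0.41 × 7.12 / ln(15.0/0.382) = 0.41 × 7.12 / 3.6704
   = 2.9192 / 3.6704 = 0.7953 m/s

u* ≈ 0.80 m/s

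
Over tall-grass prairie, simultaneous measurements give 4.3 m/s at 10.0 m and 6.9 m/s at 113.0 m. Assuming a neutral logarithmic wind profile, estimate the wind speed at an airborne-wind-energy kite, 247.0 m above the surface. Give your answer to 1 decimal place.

Log law: V ∝ ln(z/z₀). From the pair, with r = V₁/V₂ = 0.62319,
ln z₀ = (ln z₁ − r·ln z₂)/(1 − r) = (2.3026 − 0.62319×4.7274)/0.37681 = -1.7077 → z₀ = 0.1813 m
V₃ = V₁ · ln(z₃/z₀)/ln(z₁/z₀) = 4.3 × 7.2171/4.0103 = 7.7385 m/s

7.7 m/s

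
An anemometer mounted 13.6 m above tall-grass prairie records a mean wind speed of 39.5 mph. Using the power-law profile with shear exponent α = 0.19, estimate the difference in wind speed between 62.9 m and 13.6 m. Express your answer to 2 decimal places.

Power law: V₂ = V₁ · (z₂/z₁)^α = 39.5 × (4.6250)^0.19 = 52.8407 mph
ΔV = 52.8407 − 39.5 = 13.3407 mph

13.34 mph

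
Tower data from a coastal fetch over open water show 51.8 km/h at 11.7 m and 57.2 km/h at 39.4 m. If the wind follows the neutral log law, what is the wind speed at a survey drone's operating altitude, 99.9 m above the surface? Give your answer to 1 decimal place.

Log law: V ∝ ln(z/z₀). From the pair, with r = V₁/V₂ = 0.90559,
ln z₀ = (ln z₁ − r·ln z₂)/(1 − r) = (2.4596 − 0.90559×3.6738)/0.09441 = -9.1875 → z₀ = 0.0001023 m
V₃ = V₁ · ln(z₃/z₀)/ln(z₁/z₀) = 51.8 × 13.7917/11.6471 = 61.3379 km/h

61.3 km/h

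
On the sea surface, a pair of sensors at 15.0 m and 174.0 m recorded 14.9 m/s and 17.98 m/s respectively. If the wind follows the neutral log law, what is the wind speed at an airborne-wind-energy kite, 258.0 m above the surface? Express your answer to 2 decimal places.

18.47 m/s

Log law: V ∝ ln(z/z₀). From the pair, with r = V₁/V₂ = 0.82870,
ln z₀ = (ln z₁ − r·ln z₂)/(1 − r) = (2.7081 − 0.82870×5.1591)/0.17130 = -9.1491 → z₀ = 0.0001063 m
V₃ = V₁ · ln(z₃/z₀)/ln(z₁/z₀) = 14.9 × 14.7020/11.8571 = 18.4750 m/s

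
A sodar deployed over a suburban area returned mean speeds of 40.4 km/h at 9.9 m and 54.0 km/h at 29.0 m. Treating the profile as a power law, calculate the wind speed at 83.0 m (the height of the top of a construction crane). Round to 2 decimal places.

71.73 km/h

First find α: α = ln(V₂/V₁)/ln(z₂/z₁) = ln(54.0/40.4)/ln(29.0/9.9) = 0.29015/1.07476 = 0.2700
Extrapolate from 29.0 m to 83.0 m: V₃ = 54.0 × (83.0/29.0)^0.2700 = 54.0 × 1.3283 = 71.7272 km/h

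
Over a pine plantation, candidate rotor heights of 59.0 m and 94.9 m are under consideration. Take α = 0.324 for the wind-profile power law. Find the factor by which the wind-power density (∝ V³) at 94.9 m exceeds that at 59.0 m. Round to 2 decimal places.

Speed ratio: V_B/V_A = (z_B/z_A)^α = (94.9/59.0)^0.324 = (1.6085)^0.324 = 1.16648
Power-density ratio: P_B/P_A = (V_B/V_A)³ = (1.16648)³ = 1.58721

1.59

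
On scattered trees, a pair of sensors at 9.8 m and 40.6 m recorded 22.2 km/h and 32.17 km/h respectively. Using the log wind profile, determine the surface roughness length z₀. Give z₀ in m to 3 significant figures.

z₀ ≈ 0.414 m

Log law: V(z) ∝ ln(z/z₀). With r = V₁/V₂ = 22.2/32.17 = 0.69008,
r · ln(z₂/z₀) = ln(z₁/z₀) ⇒ ln z₀ = (ln z₁ − r·ln z₂)/(1 − r)
ln z₀ = (2.28238 − 0.69008×3.70377) / 0.30992 = -0.8826
z₀ = exp(-0.8826) = 0.4137 m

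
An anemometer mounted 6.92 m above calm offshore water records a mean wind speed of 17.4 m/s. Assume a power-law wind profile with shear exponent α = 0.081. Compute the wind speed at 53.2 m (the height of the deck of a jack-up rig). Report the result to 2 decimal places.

20.53 m/s

Power-law profile: V₂ = V₁ · (z₂/z₁)^α
V₂ = 17.4 × (53.2/6.92)^0.081 = 17.4 × (7.6879)^0.081
    = 17.4 × 1.1796 = 20.5258 m/s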